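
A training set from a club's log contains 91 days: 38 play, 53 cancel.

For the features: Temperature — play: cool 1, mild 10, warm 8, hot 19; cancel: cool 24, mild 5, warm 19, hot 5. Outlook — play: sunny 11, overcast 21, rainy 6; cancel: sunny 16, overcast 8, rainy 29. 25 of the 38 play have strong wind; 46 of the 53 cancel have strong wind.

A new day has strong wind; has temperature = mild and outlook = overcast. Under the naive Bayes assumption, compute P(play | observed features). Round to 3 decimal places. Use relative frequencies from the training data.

0.847

play: (38/91) × (10/38) × (21/38) × (25/38) ≈ 0.0399531
cancel: (53/91) × (5/53) × (8/53) × (46/53) ≈ 0.00719821
P(play | x) = 0.0399531 / 0.04715131 ≈ 0.847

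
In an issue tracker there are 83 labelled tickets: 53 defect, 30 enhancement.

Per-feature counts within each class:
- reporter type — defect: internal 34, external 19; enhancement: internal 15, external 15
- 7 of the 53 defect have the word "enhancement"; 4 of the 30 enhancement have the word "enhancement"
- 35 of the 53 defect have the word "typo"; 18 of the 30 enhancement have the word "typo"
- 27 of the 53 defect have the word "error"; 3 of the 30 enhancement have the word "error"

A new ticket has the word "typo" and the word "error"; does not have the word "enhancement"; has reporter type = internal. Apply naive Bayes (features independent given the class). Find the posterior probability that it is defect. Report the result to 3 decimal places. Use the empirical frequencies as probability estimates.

0.927

defect: (53/83) × (34/53) × (46/53) × (35/53) × (27/53) ≈ 0.119609
enhancement: (30/83) × (15/30) × (26/30) × (18/30) × (3/30) ≈ 0.00939759
P(defect | x) = 0.119609 / 0.12900659 ≈ 0.927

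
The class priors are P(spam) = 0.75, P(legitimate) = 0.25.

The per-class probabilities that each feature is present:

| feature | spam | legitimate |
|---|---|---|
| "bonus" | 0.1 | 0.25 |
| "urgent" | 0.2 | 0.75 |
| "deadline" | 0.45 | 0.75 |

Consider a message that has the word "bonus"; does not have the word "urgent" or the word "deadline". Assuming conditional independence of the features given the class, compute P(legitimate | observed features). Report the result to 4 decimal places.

0.1058

spam: 0.75 × 0.1 × (1−0.2) × (1−0.45) = 0.033
legitimate: 0.25 × 0.25 × (1−0.75) × (1−0.75) = 0.00390625
P(legitimate | x) = 0.00390625 / 0.03690625 ≈ 0.1058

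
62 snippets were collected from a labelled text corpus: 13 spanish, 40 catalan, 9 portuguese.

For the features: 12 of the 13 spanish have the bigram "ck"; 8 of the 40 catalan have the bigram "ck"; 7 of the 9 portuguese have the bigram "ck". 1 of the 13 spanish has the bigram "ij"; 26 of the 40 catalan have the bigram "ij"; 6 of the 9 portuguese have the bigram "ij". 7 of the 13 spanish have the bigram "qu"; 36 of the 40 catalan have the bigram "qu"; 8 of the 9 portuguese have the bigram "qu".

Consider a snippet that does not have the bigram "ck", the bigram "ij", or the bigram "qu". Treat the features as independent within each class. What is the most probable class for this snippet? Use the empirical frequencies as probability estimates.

catalan

spanish: (13/62) × (1/13) × (12/13) × (6/13) ≈ 0.00687154
catalan: (40/62) × (32/40) × (14/40) × (4/40) ≈ 0.0180645
portuguese: (9/62) × (2/9) × (3/9) × (1/9) ≈ 0.00119474
Highest score → catalan.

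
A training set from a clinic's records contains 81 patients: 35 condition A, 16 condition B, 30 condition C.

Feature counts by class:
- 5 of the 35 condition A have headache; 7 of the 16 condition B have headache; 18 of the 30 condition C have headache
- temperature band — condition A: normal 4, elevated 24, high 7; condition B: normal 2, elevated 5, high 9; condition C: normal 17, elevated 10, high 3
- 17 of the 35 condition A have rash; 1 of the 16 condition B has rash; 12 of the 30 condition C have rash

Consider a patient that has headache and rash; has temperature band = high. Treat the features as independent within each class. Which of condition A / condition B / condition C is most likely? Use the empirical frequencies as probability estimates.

condition A: (35/81) × (5/35) × (7/35) × (17/35) ≈ 0.00599647
condition B: (16/81) × (7/16) × (9/16) × (1/16) ≈ 0.00303819
condition C: (30/81) × (18/30) × (3/30) × (12/30) ≈ 0.00888889
Highest score → condition C.

condition C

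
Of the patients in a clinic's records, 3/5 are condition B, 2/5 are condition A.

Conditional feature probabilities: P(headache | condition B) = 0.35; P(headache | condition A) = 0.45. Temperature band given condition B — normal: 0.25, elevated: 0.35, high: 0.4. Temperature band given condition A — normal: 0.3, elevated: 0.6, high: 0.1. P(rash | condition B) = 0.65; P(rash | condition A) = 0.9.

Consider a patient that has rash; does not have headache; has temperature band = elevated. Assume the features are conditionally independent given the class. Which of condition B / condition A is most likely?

condition A

condition B: 0.6 × (1−0.35) × 0.35 × 0.65 = 0.088725
condition A: 0.4 × (1−0.45) × 0.6 × 0.9 = 0.1188
Highest score → condition A.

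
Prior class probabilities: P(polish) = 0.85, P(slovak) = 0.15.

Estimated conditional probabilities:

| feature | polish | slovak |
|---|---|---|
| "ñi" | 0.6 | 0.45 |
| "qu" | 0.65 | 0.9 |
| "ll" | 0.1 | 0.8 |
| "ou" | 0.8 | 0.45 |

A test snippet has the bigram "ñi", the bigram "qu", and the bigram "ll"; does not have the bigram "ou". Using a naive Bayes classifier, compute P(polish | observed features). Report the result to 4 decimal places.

polish: 0.85 × 0.6 × 0.65 × 0.1 × (1−0.8) = 0.00663
slovak: 0.15 × 0.45 × 0.9 × 0.8 × (1−0.45) = 0.02673
P(polish | x) = 0.00663 / 0.03336 ≈ 0.1987

0.1987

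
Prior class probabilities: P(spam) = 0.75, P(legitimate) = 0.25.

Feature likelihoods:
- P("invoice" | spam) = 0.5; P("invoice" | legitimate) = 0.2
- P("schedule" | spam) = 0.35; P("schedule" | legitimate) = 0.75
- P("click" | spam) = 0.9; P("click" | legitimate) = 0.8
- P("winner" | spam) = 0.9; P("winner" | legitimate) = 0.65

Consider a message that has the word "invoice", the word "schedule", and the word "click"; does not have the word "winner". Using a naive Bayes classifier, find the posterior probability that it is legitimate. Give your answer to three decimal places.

0.471

spam: 0.75 × 0.5 × 0.35 × 0.9 × (1−0.9) = 0.0118125
legitimate: 0.25 × 0.2 × 0.75 × 0.8 × (1−0.65) = 0.0105
P(legitimate | x) = 0.0105 / 0.0223125 ≈ 0.471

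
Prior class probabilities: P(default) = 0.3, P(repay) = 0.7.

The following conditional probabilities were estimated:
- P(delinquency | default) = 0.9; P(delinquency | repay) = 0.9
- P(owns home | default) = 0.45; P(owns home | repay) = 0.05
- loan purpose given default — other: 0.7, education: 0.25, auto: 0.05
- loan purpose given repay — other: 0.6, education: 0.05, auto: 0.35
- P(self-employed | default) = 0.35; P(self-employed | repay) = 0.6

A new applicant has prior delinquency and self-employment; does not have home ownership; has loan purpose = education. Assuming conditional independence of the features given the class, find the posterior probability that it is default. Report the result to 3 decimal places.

0.420

default: 0.3 × 0.9 × (1−0.45) × 0.25 × 0.35 = 0.01299375
repay: 0.7 × 0.9 × (1−0.05) × 0.05 × 0.6 = 0.017955
P(default | x) = 0.01299375 / 0.03094875 ≈ 0.420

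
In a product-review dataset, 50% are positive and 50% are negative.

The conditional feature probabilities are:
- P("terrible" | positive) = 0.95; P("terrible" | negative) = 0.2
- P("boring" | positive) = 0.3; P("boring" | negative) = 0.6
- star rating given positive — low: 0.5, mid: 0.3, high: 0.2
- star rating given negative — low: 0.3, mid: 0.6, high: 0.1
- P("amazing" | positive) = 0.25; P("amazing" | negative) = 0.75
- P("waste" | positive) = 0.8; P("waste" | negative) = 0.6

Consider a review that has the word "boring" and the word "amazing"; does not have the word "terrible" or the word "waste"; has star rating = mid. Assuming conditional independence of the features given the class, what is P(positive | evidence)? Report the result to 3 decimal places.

0.003

positive: 0.5 × (1−0.95) × 0.3 × 0.3 × 0.25 × (1−0.8) = 0.0001125
negative: 0.5 × (1−0.2) × 0.6 × 0.6 × 0.75 × (1−0.6) = 0.0432
P(positive | x) = 0.0001125 / 0.0433125 ≈ 0.003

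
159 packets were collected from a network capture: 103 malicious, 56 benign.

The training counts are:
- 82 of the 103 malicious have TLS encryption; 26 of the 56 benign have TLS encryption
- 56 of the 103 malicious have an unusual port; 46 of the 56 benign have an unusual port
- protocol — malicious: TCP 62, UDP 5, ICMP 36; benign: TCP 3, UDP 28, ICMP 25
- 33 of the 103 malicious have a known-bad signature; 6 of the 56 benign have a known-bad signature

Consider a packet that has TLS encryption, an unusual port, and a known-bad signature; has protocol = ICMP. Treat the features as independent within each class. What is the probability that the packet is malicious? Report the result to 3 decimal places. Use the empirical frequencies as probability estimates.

0.830

malicious: (103/159) × (82/103) × (56/103) × (36/103) × (33/103) ≈ 0.0313985
benign: (56/159) × (26/56) × (46/56) × (25/56) × (6/56) ≈ 0.00642482
P(malicious | x) = 0.0313985 / 0.03782332 ≈ 0.830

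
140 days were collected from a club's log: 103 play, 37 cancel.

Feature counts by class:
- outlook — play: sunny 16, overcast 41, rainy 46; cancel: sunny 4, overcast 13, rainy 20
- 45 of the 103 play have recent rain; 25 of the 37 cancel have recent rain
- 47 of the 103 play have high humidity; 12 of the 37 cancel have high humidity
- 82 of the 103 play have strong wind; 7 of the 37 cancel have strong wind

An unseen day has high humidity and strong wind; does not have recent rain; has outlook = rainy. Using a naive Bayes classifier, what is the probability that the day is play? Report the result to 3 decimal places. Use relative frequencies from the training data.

play: (103/140) × (46/103) × (58/103) × (47/103) × (82/103) ≈ 0.0672137
cancel: (37/140) × (20/37) × (12/37) × (12/37) × (7/37) ≈ 0.00284287
P(play | x) = 0.0672137 / 0.07005657 ≈ 0.959

0.959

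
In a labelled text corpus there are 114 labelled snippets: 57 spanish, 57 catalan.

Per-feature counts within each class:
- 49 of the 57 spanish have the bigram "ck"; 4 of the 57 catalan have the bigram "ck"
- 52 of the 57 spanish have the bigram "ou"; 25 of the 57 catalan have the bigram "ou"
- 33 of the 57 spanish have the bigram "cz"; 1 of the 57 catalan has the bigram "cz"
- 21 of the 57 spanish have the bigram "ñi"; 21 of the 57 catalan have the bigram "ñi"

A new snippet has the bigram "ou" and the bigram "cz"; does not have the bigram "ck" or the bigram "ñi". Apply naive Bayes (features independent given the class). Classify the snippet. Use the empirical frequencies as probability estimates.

spanish: (57/114) × (8/57) × (52/57) × (33/57) × (36/57) ≈ 0.0234089
catalan: (57/114) × (53/57) × (25/57) × (1/57) × (36/57) ≈ 0.00225938
Highest score → spanish.

spanish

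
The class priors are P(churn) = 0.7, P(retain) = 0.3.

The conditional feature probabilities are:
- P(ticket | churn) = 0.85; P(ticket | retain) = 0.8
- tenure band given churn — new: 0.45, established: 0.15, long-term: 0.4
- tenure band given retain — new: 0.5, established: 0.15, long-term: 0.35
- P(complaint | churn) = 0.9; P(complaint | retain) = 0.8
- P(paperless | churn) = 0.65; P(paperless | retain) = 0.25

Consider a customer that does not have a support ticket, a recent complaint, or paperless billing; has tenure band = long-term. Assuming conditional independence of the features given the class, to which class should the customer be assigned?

churn: 0.7 × (1−0.85) × 0.4 × (1−0.9) × (1−0.65) = 0.00147
retain: 0.3 × (1−0.8) × 0.35 × (1−0.8) × (1−0.25) = 0.00315
Highest score → retain.

retain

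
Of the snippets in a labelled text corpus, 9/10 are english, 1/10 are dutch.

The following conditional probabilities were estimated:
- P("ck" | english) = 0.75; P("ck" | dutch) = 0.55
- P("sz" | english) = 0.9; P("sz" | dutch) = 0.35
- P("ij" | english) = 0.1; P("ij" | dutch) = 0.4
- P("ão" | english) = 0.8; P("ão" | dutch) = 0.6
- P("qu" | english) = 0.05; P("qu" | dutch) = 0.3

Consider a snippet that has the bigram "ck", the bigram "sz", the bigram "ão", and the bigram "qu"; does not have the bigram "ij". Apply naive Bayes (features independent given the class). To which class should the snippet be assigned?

english

english: 0.9 × 0.75 × 0.9 × (1−0.1) × 0.8 × 0.05 = 0.02187
dutch: 0.1 × 0.55 × 0.35 × (1−0.4) × 0.6 × 0.3 = 0.002079
Highest score → english.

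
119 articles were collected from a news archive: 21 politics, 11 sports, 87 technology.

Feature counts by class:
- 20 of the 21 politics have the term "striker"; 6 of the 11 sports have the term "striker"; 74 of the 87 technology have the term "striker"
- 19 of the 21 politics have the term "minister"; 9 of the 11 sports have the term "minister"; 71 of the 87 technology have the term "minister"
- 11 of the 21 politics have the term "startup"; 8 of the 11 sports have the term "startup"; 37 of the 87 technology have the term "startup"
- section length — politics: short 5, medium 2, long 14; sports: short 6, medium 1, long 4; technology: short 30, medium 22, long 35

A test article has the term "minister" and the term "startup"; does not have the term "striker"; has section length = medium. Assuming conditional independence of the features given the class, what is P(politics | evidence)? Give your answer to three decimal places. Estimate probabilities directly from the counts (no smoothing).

0.031

politics: (21/119) × (1/21) × (19/21) × (11/21) × (2/21) ≈ 0.00037929
sports: (11/119) × (5/11) × (9/11) × (8/11) × (1/11) ≈ 0.00227289
technology: (87/119) × (13/87) × (71/87) × (37/87) × (22/87) ≈ 0.00958785
P(politics | x) = 0.00037929 / 0.01224003 ≈ 0.031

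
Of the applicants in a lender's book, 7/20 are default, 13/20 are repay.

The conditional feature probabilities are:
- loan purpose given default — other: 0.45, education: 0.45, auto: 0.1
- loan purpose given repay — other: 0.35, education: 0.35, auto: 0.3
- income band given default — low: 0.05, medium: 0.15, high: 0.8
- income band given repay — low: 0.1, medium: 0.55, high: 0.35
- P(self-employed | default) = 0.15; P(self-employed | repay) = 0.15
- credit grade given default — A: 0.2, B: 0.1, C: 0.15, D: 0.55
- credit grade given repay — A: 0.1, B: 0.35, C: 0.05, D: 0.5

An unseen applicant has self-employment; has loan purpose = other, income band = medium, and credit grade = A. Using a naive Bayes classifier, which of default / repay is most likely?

repay

default: 0.35 × 0.45 × 0.15 × 0.15 × 0.2 = 0.00070875
repay: 0.65 × 0.35 × 0.55 × 0.15 × 0.1 = 0.001876875
Highest score → repay.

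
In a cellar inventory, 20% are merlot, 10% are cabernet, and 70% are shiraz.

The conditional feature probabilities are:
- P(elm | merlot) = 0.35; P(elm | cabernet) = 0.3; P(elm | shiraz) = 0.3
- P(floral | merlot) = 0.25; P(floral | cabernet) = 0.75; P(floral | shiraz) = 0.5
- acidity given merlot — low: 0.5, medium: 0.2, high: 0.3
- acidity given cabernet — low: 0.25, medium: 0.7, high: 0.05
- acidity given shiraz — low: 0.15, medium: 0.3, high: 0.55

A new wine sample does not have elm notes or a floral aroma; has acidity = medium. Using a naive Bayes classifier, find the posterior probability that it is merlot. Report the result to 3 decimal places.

0.185

merlot: 0.2 × (1−0.35) × (1−0.25) × 0.2 = 0.0195
cabernet: 0.1 × (1−0.3) × (1−0.75) × 0.7 = 0.01225
shiraz: 0.7 × (1−0.3) × (1−0.5) × 0.3 = 0.0735
P(merlot | x) = 0.0195 / 0.10525 ≈ 0.185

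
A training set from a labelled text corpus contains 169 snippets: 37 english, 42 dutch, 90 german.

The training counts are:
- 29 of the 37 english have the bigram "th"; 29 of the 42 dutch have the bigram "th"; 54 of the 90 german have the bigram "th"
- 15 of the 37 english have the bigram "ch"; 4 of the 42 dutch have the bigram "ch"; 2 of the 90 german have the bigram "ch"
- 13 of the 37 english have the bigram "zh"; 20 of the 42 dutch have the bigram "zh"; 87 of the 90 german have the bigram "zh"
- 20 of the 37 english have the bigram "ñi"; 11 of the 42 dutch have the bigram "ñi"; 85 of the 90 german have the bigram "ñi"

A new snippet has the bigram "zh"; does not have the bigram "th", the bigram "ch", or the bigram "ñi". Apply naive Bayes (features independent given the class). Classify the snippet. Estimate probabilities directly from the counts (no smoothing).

dutch

english: (37/169) × (8/37) × (22/37) × (13/37) × (17/37) ≈ 0.00454374
dutch: (42/169) × (13/42) × (38/42) × (20/42) × (31/42) ≈ 0.0244616
german: (90/169) × (36/90) × (88/90) × (87/90) × (5/90) ≈ 0.0111856
Highest score → dutch.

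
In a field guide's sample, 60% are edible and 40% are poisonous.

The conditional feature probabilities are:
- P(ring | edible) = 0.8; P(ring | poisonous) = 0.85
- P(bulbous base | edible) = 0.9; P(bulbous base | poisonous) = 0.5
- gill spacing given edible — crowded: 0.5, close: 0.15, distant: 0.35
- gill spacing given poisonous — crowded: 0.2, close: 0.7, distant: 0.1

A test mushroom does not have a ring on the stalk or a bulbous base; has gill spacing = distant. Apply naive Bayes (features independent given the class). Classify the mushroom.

edible

edible: 0.6 × (1−0.8) × (1−0.9) × 0.35 = 0.0042
poisonous: 0.4 × (1−0.85) × (1−0.5) × 0.1 = 0.003
Highest score → edible.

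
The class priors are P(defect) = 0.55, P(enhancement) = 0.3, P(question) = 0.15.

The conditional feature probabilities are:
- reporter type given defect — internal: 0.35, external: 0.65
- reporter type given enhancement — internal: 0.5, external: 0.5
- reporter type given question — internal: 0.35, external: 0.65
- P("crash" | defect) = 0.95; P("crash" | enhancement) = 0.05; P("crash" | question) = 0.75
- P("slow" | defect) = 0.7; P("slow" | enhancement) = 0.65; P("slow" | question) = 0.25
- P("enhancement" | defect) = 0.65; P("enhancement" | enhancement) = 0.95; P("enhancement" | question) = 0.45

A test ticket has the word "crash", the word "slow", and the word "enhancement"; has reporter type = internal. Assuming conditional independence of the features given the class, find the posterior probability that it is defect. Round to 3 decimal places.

0.902

defect: 0.55 × 0.35 × 0.95 × 0.7 × 0.65 = 0.083208125
enhancement: 0.3 × 0.5 × 0.05 × 0.65 × 0.95 = 0.00463125
question: 0.15 × 0.35 × 0.75 × 0.25 × 0.45 = 0.0044296875
P(defect | x) = 0.083208125 / 0.0922690625 ≈ 0.902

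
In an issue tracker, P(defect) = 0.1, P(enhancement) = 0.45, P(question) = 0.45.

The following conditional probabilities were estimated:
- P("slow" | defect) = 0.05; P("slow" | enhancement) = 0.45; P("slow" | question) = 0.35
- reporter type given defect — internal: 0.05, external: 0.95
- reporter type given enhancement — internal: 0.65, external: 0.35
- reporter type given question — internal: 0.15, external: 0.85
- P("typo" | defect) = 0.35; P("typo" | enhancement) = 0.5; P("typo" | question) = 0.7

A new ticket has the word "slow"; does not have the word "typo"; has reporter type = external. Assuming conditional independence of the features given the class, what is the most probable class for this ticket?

question

defect: 0.1 × 0.05 × 0.95 × (1−0.35) = 0.0030875
enhancement: 0.45 × 0.45 × 0.35 × (1−0.5) = 0.0354375
question: 0.45 × 0.35 × 0.85 × (1−0.7) = 0.0401625
Highest score → question.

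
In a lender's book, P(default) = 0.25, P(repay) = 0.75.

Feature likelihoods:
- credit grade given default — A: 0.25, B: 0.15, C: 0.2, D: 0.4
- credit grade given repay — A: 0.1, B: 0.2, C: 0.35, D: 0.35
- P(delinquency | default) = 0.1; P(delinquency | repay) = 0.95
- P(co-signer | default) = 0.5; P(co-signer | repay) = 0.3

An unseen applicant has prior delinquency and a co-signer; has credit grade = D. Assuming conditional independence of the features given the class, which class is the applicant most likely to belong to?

repay

default: 0.25 × 0.4 × 0.1 × 0.5 = 0.005
repay: 0.75 × 0.35 × 0.95 × 0.3 = 0.0748125
Highest score → repay.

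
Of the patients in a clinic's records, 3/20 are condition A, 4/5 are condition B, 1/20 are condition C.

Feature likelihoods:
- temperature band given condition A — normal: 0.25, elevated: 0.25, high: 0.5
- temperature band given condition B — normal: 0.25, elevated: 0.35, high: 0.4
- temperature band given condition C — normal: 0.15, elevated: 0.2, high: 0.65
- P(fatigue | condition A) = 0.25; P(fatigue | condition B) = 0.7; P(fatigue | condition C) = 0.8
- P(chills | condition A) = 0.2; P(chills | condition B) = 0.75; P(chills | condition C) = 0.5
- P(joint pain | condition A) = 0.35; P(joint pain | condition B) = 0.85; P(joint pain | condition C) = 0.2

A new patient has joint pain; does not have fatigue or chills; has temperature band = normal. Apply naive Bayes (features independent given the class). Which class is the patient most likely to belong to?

condition B

condition A: 0.15 × 0.25 × (1−0.25) × (1−0.2) × 0.35 = 0.007875
condition B: 0.8 × 0.25 × (1−0.7) × (1−0.75) × 0.85 = 0.01275
condition C: 0.05 × 0.15 × (1−0.8) × (1−0.5) × 0.2 = 0.00015
Highest score → condition B.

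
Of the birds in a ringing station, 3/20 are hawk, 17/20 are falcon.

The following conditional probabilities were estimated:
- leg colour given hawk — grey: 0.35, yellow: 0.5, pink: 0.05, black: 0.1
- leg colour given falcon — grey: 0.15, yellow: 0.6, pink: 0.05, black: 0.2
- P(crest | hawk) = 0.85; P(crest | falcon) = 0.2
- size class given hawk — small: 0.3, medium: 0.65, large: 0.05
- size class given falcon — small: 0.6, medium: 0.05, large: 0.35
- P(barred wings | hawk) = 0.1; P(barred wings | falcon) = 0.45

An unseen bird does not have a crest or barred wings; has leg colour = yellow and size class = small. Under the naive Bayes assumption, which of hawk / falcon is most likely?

falcon

hawk: 0.15 × 0.5 × (1−0.85) × 0.3 × (1−0.1) = 0.0030375
falcon: 0.85 × 0.6 × (1−0.2) × 0.6 × (1−0.45) = 0.13464
Highest score → falcon.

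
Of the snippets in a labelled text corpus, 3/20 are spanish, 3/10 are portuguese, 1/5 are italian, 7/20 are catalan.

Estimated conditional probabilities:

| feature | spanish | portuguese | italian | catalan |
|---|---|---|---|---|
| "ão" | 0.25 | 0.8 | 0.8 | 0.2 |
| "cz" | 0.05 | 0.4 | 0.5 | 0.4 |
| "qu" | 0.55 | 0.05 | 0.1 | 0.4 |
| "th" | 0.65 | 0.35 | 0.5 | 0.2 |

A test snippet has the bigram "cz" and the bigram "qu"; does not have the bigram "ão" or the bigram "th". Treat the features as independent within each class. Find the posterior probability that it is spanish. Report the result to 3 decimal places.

0.028

spanish: 0.15 × (1−0.25) × 0.05 × 0.55 × (1−0.65) = 0.0010828125
portuguese: 0.3 × (1−0.8) × 0.4 × 0.05 × (1−0.35) = 0.00078
italian: 0.2 × (1−0.8) × 0.5 × 0.1 × (1−0.5) = 0.001
catalan: 0.35 × (1−0.2) × 0.4 × 0.4 × (1−0.2) = 0.03584
P(spanish | x) = 0.0010828125 / 0.0387028125 ≈ 0.028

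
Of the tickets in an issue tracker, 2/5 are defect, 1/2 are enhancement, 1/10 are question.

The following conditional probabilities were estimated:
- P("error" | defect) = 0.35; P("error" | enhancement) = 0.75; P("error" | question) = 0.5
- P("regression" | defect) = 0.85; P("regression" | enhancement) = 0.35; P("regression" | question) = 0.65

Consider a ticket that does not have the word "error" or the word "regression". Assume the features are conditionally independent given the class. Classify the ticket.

defect: 0.4 × (1−0.35) × (1−0.85) = 0.039
enhancement: 0.5 × (1−0.75) × (1−0.35) = 0.08125
question: 0.1 × (1−0.5) × (1−0.65) = 0.0175
Highest score → enhancement.

enhancement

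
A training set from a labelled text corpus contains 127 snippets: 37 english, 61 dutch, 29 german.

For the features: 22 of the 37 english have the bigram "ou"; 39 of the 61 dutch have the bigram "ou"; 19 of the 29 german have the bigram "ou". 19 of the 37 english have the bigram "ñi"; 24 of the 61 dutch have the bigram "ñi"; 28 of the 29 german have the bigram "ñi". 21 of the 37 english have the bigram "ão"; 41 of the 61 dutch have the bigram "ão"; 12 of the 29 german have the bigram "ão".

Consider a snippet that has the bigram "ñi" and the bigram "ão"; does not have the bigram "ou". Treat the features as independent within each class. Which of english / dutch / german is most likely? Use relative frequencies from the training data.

english: (37/127) × (15/37) × (19/37) × (21/37) ≈ 0.0344237
dutch: (61/127) × (22/61) × (24/61) × (41/61) ≈ 0.0458094
german: (29/127) × (10/29) × (28/29) × (12/29) ≈ 0.0314586
Highest score → dutch.

dutch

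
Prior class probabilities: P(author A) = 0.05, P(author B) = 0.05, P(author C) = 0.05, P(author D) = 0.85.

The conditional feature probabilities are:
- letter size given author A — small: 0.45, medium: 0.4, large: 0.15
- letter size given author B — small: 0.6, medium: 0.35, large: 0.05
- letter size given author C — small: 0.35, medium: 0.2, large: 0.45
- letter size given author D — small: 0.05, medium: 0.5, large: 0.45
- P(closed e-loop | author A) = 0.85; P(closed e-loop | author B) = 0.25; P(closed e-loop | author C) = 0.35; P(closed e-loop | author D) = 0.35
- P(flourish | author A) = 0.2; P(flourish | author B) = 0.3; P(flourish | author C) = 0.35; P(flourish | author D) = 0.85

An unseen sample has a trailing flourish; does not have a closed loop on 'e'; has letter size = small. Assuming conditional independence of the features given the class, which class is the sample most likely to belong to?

author D

author A: 0.05 × 0.45 × (1−0.85) × 0.2 = 0.000675
author B: 0.05 × 0.6 × (1−0.25) × 0.3 = 0.00675
author C: 0.05 × 0.35 × (1−0.35) × 0.35 = 0.00398125
author D: 0.85 × 0.05 × (1−0.35) × 0.85 = 0.02348125
Highest score → author D.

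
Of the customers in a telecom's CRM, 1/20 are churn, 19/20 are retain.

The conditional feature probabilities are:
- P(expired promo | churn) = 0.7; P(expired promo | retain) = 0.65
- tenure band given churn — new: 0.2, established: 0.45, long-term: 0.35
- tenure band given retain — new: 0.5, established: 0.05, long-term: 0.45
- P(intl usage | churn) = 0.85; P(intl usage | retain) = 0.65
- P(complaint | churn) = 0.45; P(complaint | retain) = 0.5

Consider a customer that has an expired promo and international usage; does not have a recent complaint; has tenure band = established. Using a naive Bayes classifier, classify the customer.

retain

churn: 0.05 × 0.7 × 0.45 × 0.85 × (1−0.45) = 0.007363125
retain: 0.95 × 0.65 × 0.05 × 0.65 × (1−0.5) = 0.010034375
Highest score → retain.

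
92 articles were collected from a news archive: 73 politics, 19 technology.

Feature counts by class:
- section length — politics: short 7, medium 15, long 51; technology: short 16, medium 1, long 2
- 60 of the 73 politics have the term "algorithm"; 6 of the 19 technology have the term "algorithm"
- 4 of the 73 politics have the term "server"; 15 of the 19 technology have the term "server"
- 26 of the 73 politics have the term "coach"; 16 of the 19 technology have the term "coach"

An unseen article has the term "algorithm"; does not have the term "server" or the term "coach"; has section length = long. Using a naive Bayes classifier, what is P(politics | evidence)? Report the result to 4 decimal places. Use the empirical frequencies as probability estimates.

0.9992

politics: (73/92) × (51/73) × (60/73) × (69/73) × (47/73) ≈ 0.277276
technology: (19/92) × (2/19) × (6/19) × (4/19) × (3/19) ≈ 0.000228199
P(politics | x) = 0.277276 / 0.277504199 ≈ 0.9992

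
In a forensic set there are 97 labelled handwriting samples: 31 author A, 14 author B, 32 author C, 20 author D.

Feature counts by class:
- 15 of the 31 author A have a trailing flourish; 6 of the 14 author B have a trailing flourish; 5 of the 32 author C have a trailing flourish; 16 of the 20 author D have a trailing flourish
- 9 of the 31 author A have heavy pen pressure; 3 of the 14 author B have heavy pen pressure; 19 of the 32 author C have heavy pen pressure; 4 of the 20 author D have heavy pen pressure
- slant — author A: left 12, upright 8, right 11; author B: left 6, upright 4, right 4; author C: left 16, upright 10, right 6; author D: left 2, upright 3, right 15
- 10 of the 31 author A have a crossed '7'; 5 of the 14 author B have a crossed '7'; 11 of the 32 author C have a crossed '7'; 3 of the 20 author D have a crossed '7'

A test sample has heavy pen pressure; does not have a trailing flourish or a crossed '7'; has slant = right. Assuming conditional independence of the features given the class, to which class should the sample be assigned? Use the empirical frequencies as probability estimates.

author C

author A: (31/97) × (16/31) × (9/31) × (11/31) × (21/31) ≈ 0.0115111
author B: (14/97) × (8/14) × (3/14) × (4/14) × (9/14) ≈ 0.00324607
author C: (32/97) × (27/32) × (19/32) × (6/32) × (21/32) ≈ 0.020336
author D: (20/97) × (4/20) × (4/20) × (15/20) × (17/20) ≈ 0.00525773
Highest score → author C.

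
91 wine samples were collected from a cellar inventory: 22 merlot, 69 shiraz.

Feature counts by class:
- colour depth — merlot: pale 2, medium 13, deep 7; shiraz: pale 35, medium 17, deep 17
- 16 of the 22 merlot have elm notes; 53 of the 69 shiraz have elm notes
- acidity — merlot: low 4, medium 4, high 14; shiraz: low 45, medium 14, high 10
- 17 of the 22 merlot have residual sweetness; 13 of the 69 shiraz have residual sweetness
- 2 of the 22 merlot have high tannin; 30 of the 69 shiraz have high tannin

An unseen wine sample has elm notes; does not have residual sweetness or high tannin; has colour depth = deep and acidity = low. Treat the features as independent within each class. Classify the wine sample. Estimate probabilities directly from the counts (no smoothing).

shiraz

merlot: (22/91) × (7/22) × (16/22) × (4/22) × (5/22) × (20/22) ≈ 0.00210158
shiraz: (69/91) × (17/69) × (53/69) × (45/69) × (56/69) × (39/69) ≈ 0.0429291
Highest score → shiraz.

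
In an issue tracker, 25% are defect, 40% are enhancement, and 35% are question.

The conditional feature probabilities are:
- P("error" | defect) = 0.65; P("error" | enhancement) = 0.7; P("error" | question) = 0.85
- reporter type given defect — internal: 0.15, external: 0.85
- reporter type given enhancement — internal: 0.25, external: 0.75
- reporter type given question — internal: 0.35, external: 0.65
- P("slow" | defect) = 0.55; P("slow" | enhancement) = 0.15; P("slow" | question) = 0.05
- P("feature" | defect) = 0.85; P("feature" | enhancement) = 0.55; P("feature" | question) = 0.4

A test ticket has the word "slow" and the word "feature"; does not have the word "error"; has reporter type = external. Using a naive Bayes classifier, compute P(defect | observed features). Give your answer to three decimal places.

defect: 0.25 × (1−0.65) × 0.85 × 0.55 × 0.85 = 0.0347703125
enhancement: 0.4 × (1−0.7) × 0.75 × 0.15 × 0.55 = 0.007425
question: 0.35 × (1−0.85) × 0.65 × 0.05 × 0.4 = 0.0006825
P(defect | x) = 0.0347703125 / 0.0428778125 ≈ 0.811

0.811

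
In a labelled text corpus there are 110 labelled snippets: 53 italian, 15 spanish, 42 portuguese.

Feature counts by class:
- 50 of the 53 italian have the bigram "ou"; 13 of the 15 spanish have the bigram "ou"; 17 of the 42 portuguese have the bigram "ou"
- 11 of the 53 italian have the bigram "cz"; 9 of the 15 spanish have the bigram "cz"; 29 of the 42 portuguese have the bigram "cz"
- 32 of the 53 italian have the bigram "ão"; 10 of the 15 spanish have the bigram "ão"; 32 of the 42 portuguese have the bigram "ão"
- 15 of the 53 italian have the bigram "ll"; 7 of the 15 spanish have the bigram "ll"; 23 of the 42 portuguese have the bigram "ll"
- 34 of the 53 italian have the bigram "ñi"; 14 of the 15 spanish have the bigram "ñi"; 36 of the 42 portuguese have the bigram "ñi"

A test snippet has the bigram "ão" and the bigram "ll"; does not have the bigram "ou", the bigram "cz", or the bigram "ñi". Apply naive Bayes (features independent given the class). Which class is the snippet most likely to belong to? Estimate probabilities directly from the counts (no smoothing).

portuguese

italian: (53/110) × (3/53) × (42/53) × (32/53) × (15/53) × (19/53) ≈ 0.00132394
spanish: (15/110) × (2/15) × (6/15) × (10/15) × (7/15) × (1/15) ≈ 0.000150842
portuguese: (42/110) × (25/42) × (13/42) × (32/42) × (23/42) × (6/42) ≈ 0.00419298
Highest score → portuguese.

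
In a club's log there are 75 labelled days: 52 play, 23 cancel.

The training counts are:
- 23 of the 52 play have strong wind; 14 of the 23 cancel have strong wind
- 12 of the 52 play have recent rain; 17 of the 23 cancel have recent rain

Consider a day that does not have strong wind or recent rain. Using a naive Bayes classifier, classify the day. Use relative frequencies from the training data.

play

play: (52/75) × (29/52) × (40/52) ≈ 0.297436
cancel: (23/75) × (9/23) × (6/23) ≈ 0.0313043
Highest score → play.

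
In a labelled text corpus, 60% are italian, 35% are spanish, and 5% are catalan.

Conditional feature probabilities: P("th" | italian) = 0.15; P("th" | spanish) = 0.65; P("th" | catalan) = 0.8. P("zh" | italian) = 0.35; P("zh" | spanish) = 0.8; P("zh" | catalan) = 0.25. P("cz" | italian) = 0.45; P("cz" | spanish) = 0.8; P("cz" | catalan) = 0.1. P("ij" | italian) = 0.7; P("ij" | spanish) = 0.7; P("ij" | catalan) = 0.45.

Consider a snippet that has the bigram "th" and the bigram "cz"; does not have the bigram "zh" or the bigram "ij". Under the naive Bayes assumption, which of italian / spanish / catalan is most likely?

italian: 0.6 × 0.15 × (1−0.35) × 0.45 × (1−0.7) = 0.0078975
spanish: 0.35 × 0.65 × (1−0.8) × 0.8 × (1−0.7) = 0.01092
catalan: 0.05 × 0.8 × (1−0.25) × 0.1 × (1−0.45) = 0.00165
Highest score → spanish.

spanish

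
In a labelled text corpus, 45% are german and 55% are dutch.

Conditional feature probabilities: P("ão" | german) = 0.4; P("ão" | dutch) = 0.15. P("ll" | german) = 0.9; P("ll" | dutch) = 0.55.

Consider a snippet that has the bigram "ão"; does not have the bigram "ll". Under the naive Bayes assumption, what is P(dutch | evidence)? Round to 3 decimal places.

german: 0.45 × 0.4 × (1−0.9) = 0.018
dutch: 0.55 × 0.15 × (1−0.55) = 0.037125
P(dutch | x) = 0.037125 / 0.055125 ≈ 0.673

0.673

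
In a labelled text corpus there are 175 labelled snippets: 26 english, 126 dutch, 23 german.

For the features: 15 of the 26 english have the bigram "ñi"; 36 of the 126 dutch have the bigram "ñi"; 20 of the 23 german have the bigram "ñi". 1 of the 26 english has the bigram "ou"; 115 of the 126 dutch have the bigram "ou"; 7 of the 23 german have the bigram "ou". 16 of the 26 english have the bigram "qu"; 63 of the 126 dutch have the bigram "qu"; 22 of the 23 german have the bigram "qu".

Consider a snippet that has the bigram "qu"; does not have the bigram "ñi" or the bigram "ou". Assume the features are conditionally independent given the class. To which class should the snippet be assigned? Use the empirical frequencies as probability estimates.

english: (26/175) × (11/26) × (25/26) × (16/26) ≈ 0.0371936
dutch: (126/175) × (90/126) × (11/126) × (63/126) ≈ 0.022449
german: (23/175) × (3/23) × (16/23) × (22/23) ≈ 0.011407
Highest score → english.

english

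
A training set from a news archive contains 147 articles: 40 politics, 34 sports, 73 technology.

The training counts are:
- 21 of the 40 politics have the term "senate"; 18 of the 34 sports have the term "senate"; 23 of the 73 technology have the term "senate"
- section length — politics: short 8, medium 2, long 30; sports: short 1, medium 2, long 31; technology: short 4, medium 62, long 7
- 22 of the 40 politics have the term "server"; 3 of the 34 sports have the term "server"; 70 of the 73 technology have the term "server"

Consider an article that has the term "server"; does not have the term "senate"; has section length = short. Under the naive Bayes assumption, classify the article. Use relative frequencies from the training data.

politics: (40/147) × (19/40) × (8/40) × (22/40) ≈ 0.0142177
sports: (34/147) × (16/34) × (1/34) × (3/34) ≈ 0.000282466
technology: (73/147) × (50/73) × (4/73) × (70/73) ≈ 0.0178717
Highest score → technology.

technology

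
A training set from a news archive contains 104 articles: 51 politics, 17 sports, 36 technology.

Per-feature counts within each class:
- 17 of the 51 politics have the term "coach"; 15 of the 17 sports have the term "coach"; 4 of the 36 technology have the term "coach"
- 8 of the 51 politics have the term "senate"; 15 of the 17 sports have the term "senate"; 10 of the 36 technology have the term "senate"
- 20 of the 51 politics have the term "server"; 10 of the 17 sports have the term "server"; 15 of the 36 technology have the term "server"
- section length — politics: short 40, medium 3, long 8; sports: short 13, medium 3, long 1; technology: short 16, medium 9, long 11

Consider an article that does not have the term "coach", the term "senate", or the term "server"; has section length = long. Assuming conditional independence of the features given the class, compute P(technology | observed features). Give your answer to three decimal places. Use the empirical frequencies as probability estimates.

0.601

politics: (51/104) × (34/51) × (43/51) × (31/51) × (8/51) ≈ 0.0262818
sports: (17/104) × (2/17) × (2/17) × (7/17) × (1/17) ≈ 0.0000547997
technology: (36/104) × (32/36) × (26/36) × (21/36) × (11/36) ≈ 0.0396091
P(technology | x) = 0.0396091 / 0.0659456997 ≈ 0.601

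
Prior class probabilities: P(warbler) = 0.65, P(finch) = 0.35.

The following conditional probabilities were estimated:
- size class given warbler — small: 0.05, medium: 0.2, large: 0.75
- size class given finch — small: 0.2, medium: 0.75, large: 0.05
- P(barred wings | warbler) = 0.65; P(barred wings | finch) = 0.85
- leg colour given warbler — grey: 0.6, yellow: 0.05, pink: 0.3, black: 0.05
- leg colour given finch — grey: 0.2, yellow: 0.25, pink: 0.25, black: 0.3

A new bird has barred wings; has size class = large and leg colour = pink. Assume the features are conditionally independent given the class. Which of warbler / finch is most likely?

warbler

warbler: 0.65 × 0.75 × 0.65 × 0.3 = 0.0950625
finch: 0.35 × 0.05 × 0.85 × 0.25 = 0.00371875
Highest score → warbler.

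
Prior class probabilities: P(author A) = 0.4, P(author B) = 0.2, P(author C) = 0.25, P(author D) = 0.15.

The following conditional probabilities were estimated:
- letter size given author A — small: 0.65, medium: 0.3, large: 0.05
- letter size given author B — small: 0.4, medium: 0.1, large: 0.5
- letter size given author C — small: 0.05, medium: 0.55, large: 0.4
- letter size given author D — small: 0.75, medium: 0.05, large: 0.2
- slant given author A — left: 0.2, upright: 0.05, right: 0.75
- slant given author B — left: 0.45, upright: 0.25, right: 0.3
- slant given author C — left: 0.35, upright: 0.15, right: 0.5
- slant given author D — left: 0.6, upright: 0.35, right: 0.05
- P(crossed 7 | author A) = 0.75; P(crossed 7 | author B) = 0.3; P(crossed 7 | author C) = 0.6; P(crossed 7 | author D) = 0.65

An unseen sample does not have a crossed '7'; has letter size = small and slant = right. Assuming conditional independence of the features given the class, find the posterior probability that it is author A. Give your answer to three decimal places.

0.696

author A: 0.4 × 0.65 × 0.75 × (1−0.75) = 0.04875
author B: 0.2 × 0.4 × 0.3 × (1−0.3) = 0.0168
author C: 0.25 × 0.05 × 0.5 × (1−0.6) = 0.0025
author D: 0.15 × 0.75 × 0.05 × (1−0.65) = 0.00196875
P(author A | x) = 0.04875 / 0.07001875 ≈ 0.696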